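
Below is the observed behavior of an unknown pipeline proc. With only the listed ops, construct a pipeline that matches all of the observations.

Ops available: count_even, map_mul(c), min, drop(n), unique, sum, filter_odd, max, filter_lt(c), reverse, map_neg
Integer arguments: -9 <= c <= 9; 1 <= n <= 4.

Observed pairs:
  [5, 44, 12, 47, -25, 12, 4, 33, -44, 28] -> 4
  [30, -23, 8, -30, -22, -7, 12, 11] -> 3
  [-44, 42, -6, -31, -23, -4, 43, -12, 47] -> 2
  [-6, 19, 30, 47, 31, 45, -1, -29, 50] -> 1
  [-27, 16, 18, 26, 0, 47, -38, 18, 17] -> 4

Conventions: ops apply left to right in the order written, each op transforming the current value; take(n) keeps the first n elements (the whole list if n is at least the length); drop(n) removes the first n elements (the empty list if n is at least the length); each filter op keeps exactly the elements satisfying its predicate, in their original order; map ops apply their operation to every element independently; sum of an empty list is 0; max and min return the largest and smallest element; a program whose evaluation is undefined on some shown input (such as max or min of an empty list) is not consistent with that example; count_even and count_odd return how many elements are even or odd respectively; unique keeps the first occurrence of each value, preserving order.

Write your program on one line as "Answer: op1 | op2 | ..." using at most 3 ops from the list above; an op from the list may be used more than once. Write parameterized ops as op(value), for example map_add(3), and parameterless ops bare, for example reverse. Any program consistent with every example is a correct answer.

drop(3) | count_even

Check, running the answer program on each example:
  [5, 44, 12, 47, -25, 12, 4, 33, -44, 28] -> [47, -25, 12, 4, 33, -44, 28] -> 4
  [30, -23, 8, -30, -22, -7, 12, 11] -> [-30, -22, -7, 12, 11] -> 3
  [-44, 42, -6, -31, -23, -4, 43, -12, 47] -> [-31, -23, -4, 43, -12, 47] -> 2
  [-6, 19, 30, 47, 31, 45, -1, -29, 50] -> [47, 31, 45, -1, -29, 50] -> 1
  [-27, 16, 18, 26, 0, 47, -38, 18, 17] -> [26, 0, 47, -38, 18, 17] -> 4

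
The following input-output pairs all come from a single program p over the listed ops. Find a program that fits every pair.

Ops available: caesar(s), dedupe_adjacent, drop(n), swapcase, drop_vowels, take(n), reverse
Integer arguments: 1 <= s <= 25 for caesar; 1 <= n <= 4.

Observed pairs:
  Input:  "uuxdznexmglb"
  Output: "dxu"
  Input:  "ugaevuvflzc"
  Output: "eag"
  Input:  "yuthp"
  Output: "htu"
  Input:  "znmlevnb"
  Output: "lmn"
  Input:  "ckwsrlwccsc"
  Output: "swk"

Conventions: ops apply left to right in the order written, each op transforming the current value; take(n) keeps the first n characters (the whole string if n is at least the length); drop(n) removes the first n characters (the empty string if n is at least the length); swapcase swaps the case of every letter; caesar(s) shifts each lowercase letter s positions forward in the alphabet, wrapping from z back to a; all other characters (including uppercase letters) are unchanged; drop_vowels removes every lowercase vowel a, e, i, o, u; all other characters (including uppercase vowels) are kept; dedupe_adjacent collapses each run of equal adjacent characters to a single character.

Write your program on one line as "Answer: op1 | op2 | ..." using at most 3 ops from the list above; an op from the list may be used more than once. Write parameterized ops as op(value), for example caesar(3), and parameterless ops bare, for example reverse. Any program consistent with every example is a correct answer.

take(4) | reverse | take(3)

Check, running the answer program on each example:
  "uuxdznexmglb" -> "uuxd" -> "dxuu" -> "dxu"
  "ugaevuvflzc" -> "ugae" -> "eagu" -> "eag"
  "yuthp" -> "yuth" -> "htuy" -> "htu"
  "znmlevnb" -> "znml" -> "lmnz" -> "lmn"
  "ckwsrlwccsc" -> "ckws" -> "swkc" -> "swk"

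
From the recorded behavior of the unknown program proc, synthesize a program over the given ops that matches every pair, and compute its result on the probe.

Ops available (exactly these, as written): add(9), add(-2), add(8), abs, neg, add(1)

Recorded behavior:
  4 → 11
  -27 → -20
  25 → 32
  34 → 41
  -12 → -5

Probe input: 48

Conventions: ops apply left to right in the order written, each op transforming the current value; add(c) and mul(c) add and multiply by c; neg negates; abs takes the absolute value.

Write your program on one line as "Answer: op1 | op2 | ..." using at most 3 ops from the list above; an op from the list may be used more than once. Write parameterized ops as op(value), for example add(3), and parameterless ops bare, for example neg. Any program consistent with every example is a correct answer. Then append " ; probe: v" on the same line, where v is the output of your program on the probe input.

add(-2) | add(8) | add(1) ; probe: 55

Check, running the answer program on each example:
  4 -> 2 -> 10 -> 11
  -27 -> -29 -> -21 -> -20
  25 -> 23 -> 31 -> 32
  34 -> 32 -> 40 -> 41
  -12 -> -14 -> -6 -> -5
  probe: 48 -> 46 -> 54 -> 55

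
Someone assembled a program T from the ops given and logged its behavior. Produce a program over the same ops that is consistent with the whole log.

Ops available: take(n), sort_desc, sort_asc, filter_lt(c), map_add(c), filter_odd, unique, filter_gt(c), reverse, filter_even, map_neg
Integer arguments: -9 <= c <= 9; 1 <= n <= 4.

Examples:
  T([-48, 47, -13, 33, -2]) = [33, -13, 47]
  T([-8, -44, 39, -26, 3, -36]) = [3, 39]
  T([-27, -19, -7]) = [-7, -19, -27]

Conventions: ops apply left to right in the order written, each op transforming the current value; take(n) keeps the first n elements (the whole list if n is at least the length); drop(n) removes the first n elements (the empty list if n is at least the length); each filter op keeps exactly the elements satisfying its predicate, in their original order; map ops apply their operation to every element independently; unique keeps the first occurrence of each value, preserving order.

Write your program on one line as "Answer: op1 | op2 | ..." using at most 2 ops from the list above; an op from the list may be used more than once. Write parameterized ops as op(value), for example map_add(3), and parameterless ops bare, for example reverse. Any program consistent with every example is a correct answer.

filter_odd | reverse

Check, running the answer program on each example:
  [-48, 47, -13, 33, -2] -> [47, -13, 33] -> [33, -13, 47]
  [-8, -44, 39, -26, 3, -36] -> [39, 3] -> [3, 39]
  [-27, -19, -7] -> [-27, -19, -7] -> [-7, -19, -27]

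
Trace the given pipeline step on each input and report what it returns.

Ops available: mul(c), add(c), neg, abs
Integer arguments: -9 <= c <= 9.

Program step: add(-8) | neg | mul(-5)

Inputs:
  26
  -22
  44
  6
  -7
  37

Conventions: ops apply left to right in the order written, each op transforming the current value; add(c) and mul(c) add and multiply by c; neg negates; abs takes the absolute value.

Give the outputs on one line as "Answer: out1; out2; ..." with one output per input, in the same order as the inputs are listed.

Execution, op by op:
  26 -> 18 -> -18 -> 90
  -22 -> -30 -> 30 -> -150
  44 -> 36 -> -36 -> 180
  6 -> -2 -> 2 -> -10
  -7 -> -15 -> 15 -> -75
  37 -> 29 -> -29 -> 145

90; -150; 180; -10; -75; 145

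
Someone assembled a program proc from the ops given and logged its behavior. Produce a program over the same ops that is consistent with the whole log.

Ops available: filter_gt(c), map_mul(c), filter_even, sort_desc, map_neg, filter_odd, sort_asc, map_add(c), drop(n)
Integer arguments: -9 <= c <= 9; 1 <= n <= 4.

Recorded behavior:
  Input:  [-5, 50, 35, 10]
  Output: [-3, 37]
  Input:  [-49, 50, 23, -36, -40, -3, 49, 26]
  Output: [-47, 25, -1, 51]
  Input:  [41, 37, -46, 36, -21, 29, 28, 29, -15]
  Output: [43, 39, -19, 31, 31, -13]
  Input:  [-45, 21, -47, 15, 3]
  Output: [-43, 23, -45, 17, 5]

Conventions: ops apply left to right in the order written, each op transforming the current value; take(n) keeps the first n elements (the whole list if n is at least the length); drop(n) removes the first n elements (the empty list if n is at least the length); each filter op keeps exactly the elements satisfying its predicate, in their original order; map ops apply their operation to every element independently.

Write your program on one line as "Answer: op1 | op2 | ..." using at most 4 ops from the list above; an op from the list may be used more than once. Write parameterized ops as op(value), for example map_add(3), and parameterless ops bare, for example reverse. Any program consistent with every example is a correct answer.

map_add(-6) | map_add(8) | filter_odd

Check, running the answer program on each example:
  [-5, 50, 35, 10] -> [-11, 44, 29, 4] -> [-3, 52, 37, 12] -> [-3, 37]
  [-49, 50, 23, -36, -40, -3, 49, 26] -> [-55, 44, 17, -42, -46, -9, 43, 20] -> [-47, 52, 25, -34, -38, -1, 51, 28] -> [-47, 25, -1, 51]
  [41, 37, -46, 36, -21, 29, 28, 29, -15] -> [35, 31, -52, 30, -27, 23, 22, 23, -21] -> [43, 39, -44, 38, -19, 31, 30, 31, -13] -> [43, 39, -19, 31, 31, -13]
  [-45, 21, -47, 15, 3] -> [-51, 15, -53, 9, -3] -> [-43, 23, -45, 17, 5] -> [-43, 23, -45, 17, 5]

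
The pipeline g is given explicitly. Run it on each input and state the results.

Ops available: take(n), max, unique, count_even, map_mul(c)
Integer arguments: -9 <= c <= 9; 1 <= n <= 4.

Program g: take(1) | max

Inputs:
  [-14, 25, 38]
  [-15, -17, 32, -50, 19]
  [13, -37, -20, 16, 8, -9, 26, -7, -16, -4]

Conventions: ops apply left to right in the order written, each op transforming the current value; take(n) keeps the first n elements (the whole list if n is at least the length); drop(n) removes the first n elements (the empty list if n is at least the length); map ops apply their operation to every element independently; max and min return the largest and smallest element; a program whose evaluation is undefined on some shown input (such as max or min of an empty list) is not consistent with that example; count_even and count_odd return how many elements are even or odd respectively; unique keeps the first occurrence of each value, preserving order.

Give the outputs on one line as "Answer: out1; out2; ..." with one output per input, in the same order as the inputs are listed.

Execution, op by op:
  [-14, 25, 38] -> [-14] -> -14
  [-15, -17, 32, -50, 19] -> [-15] -> -15
  [13, -37, -20, 16, 8, -9, 26, -7, -16, -4] -> [13] -> 13

-14; -15; 13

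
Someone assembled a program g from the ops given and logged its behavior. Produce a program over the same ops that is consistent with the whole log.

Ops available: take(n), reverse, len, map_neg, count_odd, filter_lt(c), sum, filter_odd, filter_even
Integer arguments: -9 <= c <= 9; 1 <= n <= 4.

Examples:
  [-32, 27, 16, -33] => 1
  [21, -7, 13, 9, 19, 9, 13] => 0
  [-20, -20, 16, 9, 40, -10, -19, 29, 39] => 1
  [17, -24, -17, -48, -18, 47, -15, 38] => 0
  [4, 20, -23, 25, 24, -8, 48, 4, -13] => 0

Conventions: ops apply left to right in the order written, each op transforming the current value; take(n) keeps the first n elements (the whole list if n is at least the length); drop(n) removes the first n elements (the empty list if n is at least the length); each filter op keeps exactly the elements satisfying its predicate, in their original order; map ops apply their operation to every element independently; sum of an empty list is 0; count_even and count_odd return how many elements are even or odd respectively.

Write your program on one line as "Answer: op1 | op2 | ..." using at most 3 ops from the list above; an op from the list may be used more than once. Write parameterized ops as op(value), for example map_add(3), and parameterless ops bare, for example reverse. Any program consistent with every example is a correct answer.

take(1) | filter_lt(4) | len

Check, running the answer program on each example:
  [-32, 27, 16, -33] -> [-32] -> [-32] -> 1
  [21, -7, 13, 9, 19, 9, 13] -> [21] -> [] -> 0
  [-20, -20, 16, 9, 40, -10, -19, 29, 39] -> [-20] -> [-20] -> 1
  [17, -24, -17, -48, -18, 47, -15, 38] -> [17] -> [] -> 0
  [4, 20, -23, 25, 24, -8, 48, 4, -13] -> [4] -> [] -> 0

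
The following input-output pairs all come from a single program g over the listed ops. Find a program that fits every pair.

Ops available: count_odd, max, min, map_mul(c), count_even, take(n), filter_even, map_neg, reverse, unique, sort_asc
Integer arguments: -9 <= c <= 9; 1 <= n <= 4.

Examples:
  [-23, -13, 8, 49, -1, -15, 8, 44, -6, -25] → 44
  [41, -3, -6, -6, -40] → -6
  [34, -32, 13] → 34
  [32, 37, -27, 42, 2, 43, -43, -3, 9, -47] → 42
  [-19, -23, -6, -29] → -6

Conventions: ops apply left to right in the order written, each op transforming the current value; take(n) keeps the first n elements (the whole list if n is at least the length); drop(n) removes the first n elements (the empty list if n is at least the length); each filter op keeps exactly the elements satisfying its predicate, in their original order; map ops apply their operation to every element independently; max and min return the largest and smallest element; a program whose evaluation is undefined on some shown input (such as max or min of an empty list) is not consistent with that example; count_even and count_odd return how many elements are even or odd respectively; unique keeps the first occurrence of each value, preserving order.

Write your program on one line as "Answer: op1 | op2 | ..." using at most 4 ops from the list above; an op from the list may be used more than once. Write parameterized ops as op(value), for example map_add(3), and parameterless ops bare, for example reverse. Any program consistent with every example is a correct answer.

reverse | sort_asc | filter_even | max

Check, running the answer program on each example:
  [-23, -13, 8, 49, -1, -15, 8, 44, -6, -25] -> [-25, -6, 44, 8, -15, -1, 49, 8, -13, -23] -> [-25, -23, -15, -13, -6, -1, 8, 8, 44, 49] -> [-6, 8, 8, 44] -> 44
  [41, -3, -6, -6, -40] -> [-40, -6, -6, -3, 41] -> [-40, -6, -6, -3, 41] -> [-40, -6, -6] -> -6
  [34, -32, 13] -> [13, -32, 34] -> [-32, 13, 34] -> [-32, 34] -> 34
  [32, 37, -27, 42, 2, 43, -43, -3, 9, -47] -> [-47, 9, -3, -43, 43, 2, 42, -27, 37, 32] -> [-47, -43, -27, -3, 2, 9, 32, 37, 42, 43] -> [2, 32, 42] -> 42
  [-19, -23, -6, -29] -> [-29, -6, -23, -19] -> [-29, -23, -19, -6] -> [-6] -> -6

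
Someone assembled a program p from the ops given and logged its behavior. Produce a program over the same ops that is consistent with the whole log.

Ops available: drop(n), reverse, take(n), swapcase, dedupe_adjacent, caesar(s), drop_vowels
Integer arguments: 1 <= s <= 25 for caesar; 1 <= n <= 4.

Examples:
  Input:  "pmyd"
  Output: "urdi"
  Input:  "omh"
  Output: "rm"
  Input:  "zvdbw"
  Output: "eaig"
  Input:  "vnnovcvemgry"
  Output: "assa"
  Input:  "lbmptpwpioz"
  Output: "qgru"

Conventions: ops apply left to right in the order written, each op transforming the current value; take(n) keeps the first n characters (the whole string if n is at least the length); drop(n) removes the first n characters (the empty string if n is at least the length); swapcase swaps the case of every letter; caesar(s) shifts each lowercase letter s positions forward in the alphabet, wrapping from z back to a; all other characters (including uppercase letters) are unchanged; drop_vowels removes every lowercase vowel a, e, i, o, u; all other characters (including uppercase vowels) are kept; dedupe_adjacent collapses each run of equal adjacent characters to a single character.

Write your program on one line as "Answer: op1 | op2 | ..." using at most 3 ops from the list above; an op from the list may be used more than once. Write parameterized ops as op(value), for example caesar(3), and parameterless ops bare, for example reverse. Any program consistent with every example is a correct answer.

drop_vowels | caesar(5) | take(4)

Check, running the answer program on each example:
  "pmyd" -> "pmyd" -> "urdi" -> "urdi"
  "omh" -> "mh" -> "rm" -> "rm"
  "zvdbw" -> "zvdbw" -> "eaigb" -> "eaig"
  "vnnovcvemgry" -> "vnnvcvmgry" -> "assaharlwd" -> "assa"
  "lbmptpwpioz" -> "lbmptpwpz" -> "qgruyubue" -> "qgru"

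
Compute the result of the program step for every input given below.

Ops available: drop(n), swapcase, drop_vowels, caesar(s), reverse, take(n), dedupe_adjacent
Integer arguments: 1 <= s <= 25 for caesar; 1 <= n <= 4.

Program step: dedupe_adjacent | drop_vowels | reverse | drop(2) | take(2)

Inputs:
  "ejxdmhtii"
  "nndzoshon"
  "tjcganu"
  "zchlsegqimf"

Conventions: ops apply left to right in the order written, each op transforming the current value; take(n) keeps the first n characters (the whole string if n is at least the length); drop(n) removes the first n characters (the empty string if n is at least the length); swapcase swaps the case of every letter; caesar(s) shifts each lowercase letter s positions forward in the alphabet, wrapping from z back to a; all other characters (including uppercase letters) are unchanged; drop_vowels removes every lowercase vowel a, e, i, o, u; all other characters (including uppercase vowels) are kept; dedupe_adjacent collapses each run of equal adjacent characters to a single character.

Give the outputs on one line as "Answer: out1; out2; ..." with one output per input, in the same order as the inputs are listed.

"md"; "sz"; "cj"; "qg"

Execution, op by op:
  "ejxdmhtii" -> "ejxdmhti" -> "jxdmht" -> "thmdxj" -> "mdxj" -> "md"
  "nndzoshon" -> "ndzoshon" -> "ndzshn" -> "nhszdn" -> "szdn" -> "sz"
  "tjcganu" -> "tjcganu" -> "tjcgn" -> "ngcjt" -> "cjt" -> "cj"
  "zchlsegqimf" -> "zchlsegqimf" -> "zchlsgqmf" -> "fmqgslhcz" -> "qgslhcz" -> "qg"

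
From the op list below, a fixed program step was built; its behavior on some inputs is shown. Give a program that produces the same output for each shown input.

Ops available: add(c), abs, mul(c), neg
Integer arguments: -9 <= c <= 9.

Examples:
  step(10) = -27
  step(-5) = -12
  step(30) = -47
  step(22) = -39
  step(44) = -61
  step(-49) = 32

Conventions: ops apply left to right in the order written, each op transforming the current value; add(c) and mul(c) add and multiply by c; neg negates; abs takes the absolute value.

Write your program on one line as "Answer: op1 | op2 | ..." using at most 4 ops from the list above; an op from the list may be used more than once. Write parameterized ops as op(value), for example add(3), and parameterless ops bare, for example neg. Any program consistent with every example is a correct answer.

add(9) | add(8) | neg

Check, running the answer program on each example:
  10 -> 19 -> 27 -> -27
  -5 -> 4 -> 12 -> -12
  30 -> 39 -> 47 -> -47
  22 -> 31 -> 39 -> -39
  44 -> 53 -> 61 -> -61
  -49 -> -40 -> -32 -> 32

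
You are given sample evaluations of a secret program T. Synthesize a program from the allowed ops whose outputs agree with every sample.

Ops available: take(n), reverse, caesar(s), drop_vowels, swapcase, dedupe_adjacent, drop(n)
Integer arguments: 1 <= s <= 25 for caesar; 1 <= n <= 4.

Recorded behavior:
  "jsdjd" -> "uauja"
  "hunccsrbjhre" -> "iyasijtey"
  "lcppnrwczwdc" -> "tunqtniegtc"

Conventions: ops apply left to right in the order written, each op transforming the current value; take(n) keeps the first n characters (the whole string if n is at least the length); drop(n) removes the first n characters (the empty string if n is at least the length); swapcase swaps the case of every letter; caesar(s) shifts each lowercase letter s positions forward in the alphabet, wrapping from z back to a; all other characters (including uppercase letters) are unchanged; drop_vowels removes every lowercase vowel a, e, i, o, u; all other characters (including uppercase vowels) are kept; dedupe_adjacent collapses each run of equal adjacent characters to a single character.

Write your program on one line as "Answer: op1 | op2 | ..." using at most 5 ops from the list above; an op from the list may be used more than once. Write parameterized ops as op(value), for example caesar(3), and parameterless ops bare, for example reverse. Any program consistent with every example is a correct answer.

drop_vowels | reverse | caesar(17) | dedupe_adjacent

Check, running the answer program on each example:
  "jsdjd" -> "jsdjd" -> "djdsj" -> "uauja" -> "uauja"
  "hunccsrbjhre" -> "hnccsrbjhr" -> "rhjbrsccnh" -> "iyasijttey" -> "iyasijtey"
  "lcppnrwczwdc" -> "lcppnrwczwdc" -> "cdwzcwrnppcl" -> "tunqtnieggtc" -> "tunqtniegtc"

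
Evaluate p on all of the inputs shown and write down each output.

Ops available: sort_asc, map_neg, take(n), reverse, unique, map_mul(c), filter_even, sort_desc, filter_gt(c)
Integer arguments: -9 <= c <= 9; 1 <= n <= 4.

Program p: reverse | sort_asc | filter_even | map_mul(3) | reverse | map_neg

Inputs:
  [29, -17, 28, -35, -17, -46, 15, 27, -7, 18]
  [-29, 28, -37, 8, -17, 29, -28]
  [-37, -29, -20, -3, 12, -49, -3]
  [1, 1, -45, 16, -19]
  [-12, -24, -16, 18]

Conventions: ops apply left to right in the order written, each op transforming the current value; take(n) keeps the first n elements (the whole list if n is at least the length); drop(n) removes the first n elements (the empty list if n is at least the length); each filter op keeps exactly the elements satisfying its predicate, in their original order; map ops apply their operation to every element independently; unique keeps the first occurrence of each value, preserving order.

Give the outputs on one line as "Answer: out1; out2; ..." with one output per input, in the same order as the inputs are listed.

Execution, op by op:
  [29, -17, 28, -35, -17, -46, 15, 27, -7, 18] -> [18, -7, 27, 15, -46, -17, -35, 28, -17, 29] -> [-46, -35, -17, -17, -7, 15, 18, 27, 28, 29] -> [-46, 18, 28] -> [-138, 54, 84] -> [84, 54, -138] -> [-84, -54, 138]
  [-29, 28, -37, 8, -17, 29, -28] -> [-28, 29, -17, 8, -37, 28, -29] -> [-37, -29, -28, -17, 8, 28, 29] -> [-28, 8, 28] -> [-84, 24, 84] -> [84, 24, -84] -> [-84, -24, 84]
  [-37, -29, -20, -3, 12, -49, -3] -> [-3, -49, 12, -3, -20, -29, -37] -> [-49, -37, -29, -20, -3, -3, 12] -> [-20, 12] -> [-60, 36] -> [36, -60] -> [-36, 60]
  [1, 1, -45, 16, -19] -> [-19, 16, -45, 1, 1] -> [-45, -19, 1, 1, 16] -> [16] -> [48] -> [48] -> [-48]
  [-12, -24, -16, 18] -> [18, -16, -24, -12] -> [-24, -16, -12, 18] -> [-24, -16, -12, 18] -> [-72, -48, -36, 54] -> [54, -36, -48, -72] -> [-54, 36, 48, 72]

[-84, -54, 138]; [-84, -24, 84]; [-36, 60]; [-48]; [-54, 36, 48, 72]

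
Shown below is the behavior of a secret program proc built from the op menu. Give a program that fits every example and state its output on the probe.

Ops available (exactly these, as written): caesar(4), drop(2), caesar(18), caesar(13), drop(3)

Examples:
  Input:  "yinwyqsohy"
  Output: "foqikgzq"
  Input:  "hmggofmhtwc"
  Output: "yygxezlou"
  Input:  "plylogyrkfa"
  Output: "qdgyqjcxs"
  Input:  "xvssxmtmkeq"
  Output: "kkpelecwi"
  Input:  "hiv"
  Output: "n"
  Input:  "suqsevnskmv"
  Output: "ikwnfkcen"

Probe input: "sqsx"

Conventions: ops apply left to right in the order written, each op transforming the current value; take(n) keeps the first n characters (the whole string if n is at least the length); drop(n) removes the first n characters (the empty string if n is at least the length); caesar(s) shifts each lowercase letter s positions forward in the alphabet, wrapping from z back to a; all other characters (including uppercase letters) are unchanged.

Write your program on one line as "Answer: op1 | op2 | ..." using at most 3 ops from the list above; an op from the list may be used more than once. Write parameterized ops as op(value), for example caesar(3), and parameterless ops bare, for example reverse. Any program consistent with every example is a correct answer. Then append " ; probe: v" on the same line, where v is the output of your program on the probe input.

drop(2) | caesar(18) ; probe: "kp"

Check, running the answer program on each example:
  "yinwyqsohy" -> "nwyqsohy" -> "foqikgzq"
  "hmggofmhtwc" -> "ggofmhtwc" -> "yygxezlou"
  "plylogyrkfa" -> "ylogyrkfa" -> "qdgyqjcxs"
  "xvssxmtmkeq" -> "ssxmtmkeq" -> "kkpelecwi"
  "hiv" -> "v" -> "n"
  "suqsevnskmv" -> "qsevnskmv" -> "ikwnfkcen"
  probe: "sqsx" -> "sx" -> "kp"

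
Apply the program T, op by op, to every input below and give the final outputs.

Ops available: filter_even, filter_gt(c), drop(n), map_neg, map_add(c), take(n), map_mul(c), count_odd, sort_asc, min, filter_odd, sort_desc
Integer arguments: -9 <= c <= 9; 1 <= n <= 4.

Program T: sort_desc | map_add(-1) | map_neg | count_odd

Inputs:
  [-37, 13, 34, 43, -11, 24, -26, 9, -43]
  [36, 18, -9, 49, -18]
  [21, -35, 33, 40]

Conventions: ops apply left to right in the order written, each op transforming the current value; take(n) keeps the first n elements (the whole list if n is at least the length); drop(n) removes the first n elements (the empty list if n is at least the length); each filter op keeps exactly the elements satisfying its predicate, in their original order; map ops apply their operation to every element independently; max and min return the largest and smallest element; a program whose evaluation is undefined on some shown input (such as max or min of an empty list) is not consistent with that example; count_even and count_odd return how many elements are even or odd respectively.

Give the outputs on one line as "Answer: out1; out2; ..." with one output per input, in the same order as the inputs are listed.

3; 3; 1

Execution, op by op:
  [-37, 13, 34, 43, -11, 24, -26, 9, -43] -> [43, 34, 24, 13, 9, -11, -26, -37, -43] -> [42, 33, 23, 12, 8, -12, -27, -38, -44] -> [-42, -33, -23, -12, -8, 12, 27, 38, 44] -> 3
  [36, 18, -9, 49, -18] -> [49, 36, 18, -9, -18] -> [48, 35, 17, -10, -19] -> [-48, -35, -17, 10, 19] -> 3
  [21, -35, 33, 40] -> [40, 33, 21, -35] -> [39, 32, 20, -36] -> [-39, -32, -20, 36] -> 1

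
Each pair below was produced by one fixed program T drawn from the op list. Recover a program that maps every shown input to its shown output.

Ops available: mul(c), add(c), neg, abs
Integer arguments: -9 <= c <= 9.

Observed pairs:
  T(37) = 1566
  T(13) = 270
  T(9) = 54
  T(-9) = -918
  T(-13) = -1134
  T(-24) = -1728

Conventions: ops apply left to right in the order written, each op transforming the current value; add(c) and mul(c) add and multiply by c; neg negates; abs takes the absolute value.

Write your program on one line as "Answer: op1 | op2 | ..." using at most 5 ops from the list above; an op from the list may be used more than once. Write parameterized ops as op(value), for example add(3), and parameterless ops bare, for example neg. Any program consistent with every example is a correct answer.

neg | add(8) | mul(9) | mul(-6)

Check, running the answer program on each example:
  37 -> -37 -> -29 -> -261 -> 1566
  13 -> -13 -> -5 -> -45 -> 270
  9 -> -9 -> -1 -> -9 -> 54
  -9 -> 9 -> 17 -> 153 -> -918
  -13 -> 13 -> 21 -> 189 -> -1134
  -24 -> 24 -> 32 -> 288 -> -1728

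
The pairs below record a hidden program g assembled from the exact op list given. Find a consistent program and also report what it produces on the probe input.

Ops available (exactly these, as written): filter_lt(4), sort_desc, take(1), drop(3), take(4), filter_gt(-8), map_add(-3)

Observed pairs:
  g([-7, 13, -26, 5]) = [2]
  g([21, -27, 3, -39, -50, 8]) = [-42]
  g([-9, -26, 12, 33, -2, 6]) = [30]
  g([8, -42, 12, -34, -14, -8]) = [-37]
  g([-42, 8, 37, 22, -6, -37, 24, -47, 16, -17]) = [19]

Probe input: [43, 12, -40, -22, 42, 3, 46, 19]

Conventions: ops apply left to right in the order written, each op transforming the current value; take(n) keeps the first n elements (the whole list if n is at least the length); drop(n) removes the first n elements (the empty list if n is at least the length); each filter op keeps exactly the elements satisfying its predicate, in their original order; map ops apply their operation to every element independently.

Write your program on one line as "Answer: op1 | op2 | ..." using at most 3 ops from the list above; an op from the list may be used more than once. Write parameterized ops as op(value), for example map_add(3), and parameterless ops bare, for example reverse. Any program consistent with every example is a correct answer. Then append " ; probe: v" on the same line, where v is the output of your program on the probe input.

map_add(-3) | drop(3) | take(1) ; probe: [-25]

Check, running the answer program on each example:
  [-7, 13, -26, 5] -> [-10, 10, -29, 2] -> [2] -> [2]
  [21, -27, 3, -39, -50, 8] -> [18, -30, 0, -42, -53, 5] -> [-42, -53, 5] -> [-42]
  [-9, -26, 12, 33, -2, 6] -> [-12, -29, 9, 30, -5, 3] -> [30, -5, 3] -> [30]
  [8, -42, 12, -34, -14, -8] -> [5, -45, 9, -37, -17, -11] -> [-37, -17, -11] -> [-37]
  [-42, 8, 37, 22, -6, -37, 24, -47, 16, -17] -> [-45, 5, 34, 19, -9, -40, 21, -50, 13, -20] -> [19, -9, -40, 21, -50, 13, -20] -> [19]
  probe: [43, 12, -40, -22, 42, 3, 46, 19] -> [40, 9, -43, -25, 39, 0, 43, 16] -> [-25, 39, 0, 43, 16] -> [-25]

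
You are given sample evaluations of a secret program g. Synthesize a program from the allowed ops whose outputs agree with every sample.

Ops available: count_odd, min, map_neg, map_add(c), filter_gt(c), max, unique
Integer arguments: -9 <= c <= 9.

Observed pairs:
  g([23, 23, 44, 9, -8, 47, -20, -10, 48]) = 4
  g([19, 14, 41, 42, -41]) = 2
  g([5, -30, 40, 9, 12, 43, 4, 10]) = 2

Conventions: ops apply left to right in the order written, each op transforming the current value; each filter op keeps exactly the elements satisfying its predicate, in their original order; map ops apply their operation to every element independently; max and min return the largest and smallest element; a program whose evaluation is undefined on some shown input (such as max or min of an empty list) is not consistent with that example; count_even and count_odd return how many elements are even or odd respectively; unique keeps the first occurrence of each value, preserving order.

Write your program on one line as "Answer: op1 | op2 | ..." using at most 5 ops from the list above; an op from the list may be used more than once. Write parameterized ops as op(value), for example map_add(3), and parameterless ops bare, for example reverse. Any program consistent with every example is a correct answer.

filter_gt(7) | map_add(9) | map_add(-5) | count_odd

Check, running the answer program on each example:
  [23, 23, 44, 9, -8, 47, -20, -10, 48] -> [23, 23, 44, 9, 47, 48] -> [32, 32, 53, 18, 56, 57] -> [27, 27, 48, 13, 51, 52] -> 4
  [19, 14, 41, 42, -41] -> [19, 14, 41, 42] -> [28, 23, 50, 51] -> [23, 18, 45, 46] -> 2
  [5, -30, 40, 9, 12, 43, 4, 10] -> [40, 9, 12, 43, 10] -> [49, 18, 21, 52, 19] -> [44, 13, 16, 47, 14] -> 2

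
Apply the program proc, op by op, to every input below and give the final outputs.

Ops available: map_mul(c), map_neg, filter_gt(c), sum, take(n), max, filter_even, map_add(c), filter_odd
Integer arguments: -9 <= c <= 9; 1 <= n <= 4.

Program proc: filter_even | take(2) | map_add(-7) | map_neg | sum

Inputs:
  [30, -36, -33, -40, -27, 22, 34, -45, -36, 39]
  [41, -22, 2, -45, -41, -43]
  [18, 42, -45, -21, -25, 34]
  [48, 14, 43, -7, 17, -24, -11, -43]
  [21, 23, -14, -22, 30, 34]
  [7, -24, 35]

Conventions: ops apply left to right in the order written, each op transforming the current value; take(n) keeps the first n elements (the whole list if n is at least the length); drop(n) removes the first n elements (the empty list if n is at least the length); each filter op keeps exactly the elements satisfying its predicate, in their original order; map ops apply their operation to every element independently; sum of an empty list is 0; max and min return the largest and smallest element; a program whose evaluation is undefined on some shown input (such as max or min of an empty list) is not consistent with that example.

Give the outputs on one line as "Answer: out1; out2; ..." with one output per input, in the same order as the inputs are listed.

20; 34; -46; -48; 50; 31

Execution, op by op:
  [30, -36, -33, -40, -27, 22, 34, -45, -36, 39] -> [30, -36, -40, 22, 34, -36] -> [30, -36] -> [23, -43] -> [-23, 43] -> 20
  [41, -22, 2, -45, -41, -43] -> [-22, 2] -> [-22, 2] -> [-29, -5] -> [29, 5] -> 34
  [18, 42, -45, -21, -25, 34] -> [18, 42, 34] -> [18, 42] -> [11, 35] -> [-11, -35] -> -46
  [48, 14, 43, -7, 17, -24, -11, -43] -> [48, 14, -24] -> [48, 14] -> [41, 7] -> [-41, -7] -> -48
  [21, 23, -14, -22, 30, 34] -> [-14, -22, 30, 34] -> [-14, -22] -> [-21, -29] -> [21, 29] -> 50
  [7, -24, 35] -> [-24] -> [-24] -> [-31] -> [31] -> 31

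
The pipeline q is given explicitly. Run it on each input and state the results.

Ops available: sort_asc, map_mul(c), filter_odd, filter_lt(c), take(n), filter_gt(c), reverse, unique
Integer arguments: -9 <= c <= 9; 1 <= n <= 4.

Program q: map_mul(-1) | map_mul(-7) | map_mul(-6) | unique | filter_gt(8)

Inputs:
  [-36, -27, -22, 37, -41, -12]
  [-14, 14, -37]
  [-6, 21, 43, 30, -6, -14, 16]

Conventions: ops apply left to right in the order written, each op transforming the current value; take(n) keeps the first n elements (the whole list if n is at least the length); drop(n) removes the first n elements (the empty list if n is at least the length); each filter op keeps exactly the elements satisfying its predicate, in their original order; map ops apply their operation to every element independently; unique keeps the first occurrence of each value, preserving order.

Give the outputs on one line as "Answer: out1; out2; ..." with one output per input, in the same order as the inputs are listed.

[1512, 1134, 924, 1722, 504]; [588, 1554]; [252, 588]

Execution, op by op:
  [-36, -27, -22, 37, -41, -12] -> [36, 27, 22, -37, 41, 12] -> [-252, -189, -154, 259, -287, -84] -> [1512, 1134, 924, -1554, 1722, 504] -> [1512, 1134, 924, -1554, 1722, 504] -> [1512, 1134, 924, 1722, 504]
  [-14, 14, -37] -> [14, -14, 37] -> [-98, 98, -259] -> [588, -588, 1554] -> [588, -588, 1554] -> [588, 1554]
  [-6, 21, 43, 30, -6, -14, 16] -> [6, -21, -43, -30, 6, 14, -16] -> [-42, 147, 301, 210, -42, -98, 112] -> [252, -882, -1806, -1260, 252, 588, -672] -> [252, -882, -1806, -1260, 588, -672] -> [252, 588]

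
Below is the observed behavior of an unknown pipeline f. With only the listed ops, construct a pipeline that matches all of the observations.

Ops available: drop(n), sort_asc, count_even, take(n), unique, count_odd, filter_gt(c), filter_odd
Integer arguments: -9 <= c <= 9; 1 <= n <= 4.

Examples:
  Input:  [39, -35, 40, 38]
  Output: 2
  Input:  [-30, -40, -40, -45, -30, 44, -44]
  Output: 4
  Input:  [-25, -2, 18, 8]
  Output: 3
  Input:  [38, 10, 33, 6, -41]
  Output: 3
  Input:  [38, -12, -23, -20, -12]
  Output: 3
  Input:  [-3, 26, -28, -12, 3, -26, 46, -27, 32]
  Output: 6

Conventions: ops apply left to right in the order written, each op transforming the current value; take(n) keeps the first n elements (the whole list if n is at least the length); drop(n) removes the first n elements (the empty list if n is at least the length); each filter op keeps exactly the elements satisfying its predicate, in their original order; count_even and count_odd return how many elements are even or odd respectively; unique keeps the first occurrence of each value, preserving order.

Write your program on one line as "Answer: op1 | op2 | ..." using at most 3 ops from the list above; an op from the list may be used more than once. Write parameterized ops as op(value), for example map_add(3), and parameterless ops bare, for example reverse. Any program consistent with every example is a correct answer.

unique | count_even

Check, running the answer program on each example:
  [39, -35, 40, 38] -> [39, -35, 40, 38] -> 2
  [-30, -40, -40, -45, -30, 44, -44] -> [-30, -40, -45, 44, -44] -> 4
  [-25, -2, 18, 8] -> [-25, -2, 18, 8] -> 3
  [38, 10, 33, 6, -41] -> [38, 10, 33, 6, -41] -> 3
  [38, -12, -23, -20, -12] -> [38, -12, -23, -20] -> 3
  [-3, 26, -28, -12, 3, -26, 46, -27, 32] -> [-3, 26, -28, -12, 3, -26, 46, -27, 32] -> 6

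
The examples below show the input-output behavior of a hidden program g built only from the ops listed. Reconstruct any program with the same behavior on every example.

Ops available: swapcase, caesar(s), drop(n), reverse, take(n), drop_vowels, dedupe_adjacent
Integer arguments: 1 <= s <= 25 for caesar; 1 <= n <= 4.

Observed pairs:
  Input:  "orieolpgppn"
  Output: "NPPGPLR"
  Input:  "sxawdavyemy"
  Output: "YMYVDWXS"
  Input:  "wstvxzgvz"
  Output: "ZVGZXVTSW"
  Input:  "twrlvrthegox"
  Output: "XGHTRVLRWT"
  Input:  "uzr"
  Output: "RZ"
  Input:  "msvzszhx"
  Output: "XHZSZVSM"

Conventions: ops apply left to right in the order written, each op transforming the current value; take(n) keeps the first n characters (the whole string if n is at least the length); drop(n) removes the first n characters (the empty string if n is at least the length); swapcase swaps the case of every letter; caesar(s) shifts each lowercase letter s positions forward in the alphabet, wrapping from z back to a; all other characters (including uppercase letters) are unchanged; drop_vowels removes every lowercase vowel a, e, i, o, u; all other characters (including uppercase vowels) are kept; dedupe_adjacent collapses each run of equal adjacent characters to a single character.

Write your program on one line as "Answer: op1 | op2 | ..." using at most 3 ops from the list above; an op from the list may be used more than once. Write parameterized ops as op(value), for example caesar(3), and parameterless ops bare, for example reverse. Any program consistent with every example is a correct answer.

reverse | drop_vowels | swapcase

Check, running the answer program on each example:
  "orieolpgppn" -> "nppgploeiro" -> "nppgplr" -> "NPPGPLR"
  "sxawdavyemy" -> "ymeyvadwaxs" -> "ymyvdwxs" -> "YMYVDWXS"
  "wstvxzgvz" -> "zvgzxvtsw" -> "zvgzxvtsw" -> "ZVGZXVTSW"
  "twrlvrthegox" -> "xogehtrvlrwt" -> "xghtrvlrwt" -> "XGHTRVLRWT"
  "uzr" -> "rzu" -> "rz" -> "RZ"
  "msvzszhx" -> "xhzszvsm" -> "xhzszvsm" -> "XHZSZVSM"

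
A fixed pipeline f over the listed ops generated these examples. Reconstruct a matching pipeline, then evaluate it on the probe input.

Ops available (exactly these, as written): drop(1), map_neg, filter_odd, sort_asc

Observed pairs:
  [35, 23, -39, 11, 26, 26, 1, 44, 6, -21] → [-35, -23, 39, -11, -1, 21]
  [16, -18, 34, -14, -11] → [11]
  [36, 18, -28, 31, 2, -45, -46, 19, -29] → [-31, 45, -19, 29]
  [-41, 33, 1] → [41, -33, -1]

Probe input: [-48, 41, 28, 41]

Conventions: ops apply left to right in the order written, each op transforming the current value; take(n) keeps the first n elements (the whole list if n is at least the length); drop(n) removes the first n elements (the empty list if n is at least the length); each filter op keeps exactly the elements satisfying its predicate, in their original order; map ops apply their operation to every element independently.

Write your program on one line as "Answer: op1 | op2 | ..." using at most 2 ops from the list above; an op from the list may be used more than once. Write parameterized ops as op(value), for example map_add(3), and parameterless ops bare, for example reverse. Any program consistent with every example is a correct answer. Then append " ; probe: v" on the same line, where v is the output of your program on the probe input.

map_neg | filter_odd ; probe: [-41, -41]

Check, running the answer program on each example:
  [35, 23, -39, 11, 26, 26, 1, 44, 6, -21] -> [-35, -23, 39, -11, -26, -26, -1, -44, -6, 21] -> [-35, -23, 39, -11, -1, 21]
  [16, -18, 34, -14, -11] -> [-16, 18, -34, 14, 11] -> [11]
  [36, 18, -28, 31, 2, -45, -46, 19, -29] -> [-36, -18, 28, -31, -2, 45, 46, -19, 29] -> [-31, 45, -19, 29]
  [-41, 33, 1] -> [41, -33, -1] -> [41, -33, -1]
  probe: [-48, 41, 28, 41] -> [48, -41, -28, -41] -> [-41, -41]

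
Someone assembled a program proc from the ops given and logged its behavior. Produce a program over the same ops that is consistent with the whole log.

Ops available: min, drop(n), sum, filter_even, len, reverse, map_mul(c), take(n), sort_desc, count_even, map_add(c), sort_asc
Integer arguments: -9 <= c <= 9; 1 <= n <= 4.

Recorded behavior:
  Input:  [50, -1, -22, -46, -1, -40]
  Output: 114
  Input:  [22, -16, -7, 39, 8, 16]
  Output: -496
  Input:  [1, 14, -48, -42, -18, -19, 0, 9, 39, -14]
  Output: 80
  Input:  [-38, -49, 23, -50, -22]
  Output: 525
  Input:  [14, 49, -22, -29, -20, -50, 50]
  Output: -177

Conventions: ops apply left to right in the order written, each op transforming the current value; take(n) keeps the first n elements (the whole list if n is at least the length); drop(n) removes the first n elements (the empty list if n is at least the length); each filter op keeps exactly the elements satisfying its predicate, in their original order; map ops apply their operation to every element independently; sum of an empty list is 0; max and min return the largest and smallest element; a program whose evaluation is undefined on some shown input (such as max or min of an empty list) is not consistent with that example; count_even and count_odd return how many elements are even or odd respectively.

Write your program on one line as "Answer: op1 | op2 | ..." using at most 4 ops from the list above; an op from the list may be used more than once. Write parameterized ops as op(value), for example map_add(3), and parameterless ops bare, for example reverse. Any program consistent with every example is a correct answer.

map_add(6) | map_mul(-5) | map_add(-1) | sum

Check, running the answer program on each example:
  [50, -1, -22, -46, -1, -40] -> [56, 5, -16, -40, 5, -34] -> [-280, -25, 80, 200, -25, 170] -> [-281, -26, 79, 199, -26, 169] -> 114
  [22, -16, -7, 39, 8, 16] -> [28, -10, -1, 45, 14, 22] -> [-140, 50, 5, -225, -70, -110] -> [-141, 49, 4, -226, -71, -111] -> -496
  [1, 14, -48, -42, -18, -19, 0, 9, 39, -14] -> [7, 20, -42, -36, -12, -13, 6, 15, 45, -8] -> [-35, -100, 210, 180, 60, 65, -30, -75, -225, 40] -> [-36, -101, 209, 179, 59, 64, -31, -76, -226, 39] -> 80
  [-38, -49, 23, -50, -22] -> [-32, -43, 29, -44, -16] -> [160, 215, -145, 220, 80] -> [159, 214, -146, 219, 79] -> 525
  [14, 49, -22, -29, -20, -50, 50] -> [20, 55, -16, -23, -14, -44, 56] -> [-100, -275, 80, 115, 70, 220, -280] -> [-101, -276, 79, 114, 69, 219, -281] -> -177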